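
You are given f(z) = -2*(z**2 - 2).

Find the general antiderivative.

A candidate is checked by its d/dz: the result must match f(z).
Check: d/dz[-(4*z**3 - 24*z - 15)/6] = 4 - 2*z**2, which equals f(z).

F(z) = -(4*z**3 - 24*z - 15)/6 + C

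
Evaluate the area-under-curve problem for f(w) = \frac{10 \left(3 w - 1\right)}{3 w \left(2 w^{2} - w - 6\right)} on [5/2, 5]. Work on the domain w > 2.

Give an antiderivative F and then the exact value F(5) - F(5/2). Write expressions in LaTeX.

The denominator factors as 3 w \left(w - 2\right) \left(2 w + 3\right); partial fractions split f into directly integrable pieces: - \frac{220}{63 \left(2 w + 3\right)} + \frac{25}{21 \left(w - 2\right)} + \frac{5}{9 w}.
F(w) = \frac{5 \log{\left(w \right)}}{9} + \frac{25 \log{\left(w - 2 \right)}}{21} - \frac{110 \log{\left(w + \frac{3}{2} \right)}}{63} is an antiderivative of f.
Check: d/dw[\frac{5 \log{\left(w \right)}}{9} + \frac{25 \log{\left(w - 2 \right)}}{21} - \frac{110 \log{\left(w + \frac{3}{2} \right)}}{63}] = \frac{30 w - 10}{6 w^{3} - 3 w^{2} - 18 w}, which equals f(w).
F(5) = - \frac{110 \log{\left(\frac{13}{2} \right)}}{63} + \frac{5 \log{\left(5 \right)}}{9} + \frac{25 \log{\left(3 \right)}}{21}; F(5/2) = - \frac{110 \log{\left(4 \right)}}{63} - \frac{25 \log{\left(2 \right)}}{21} + \frac{5 \log{\left(\frac{5}{2} \right)}}{9}.
Integral = F(5) - F(5/2) = - \frac{110 \log{\left(\frac{13}{2} \right)}}{63} - \frac{5 \log{\left(\frac{5}{2} \right)}}{9} + \frac{25 \log{\left(2 \right)}}{21} + \frac{5 \log{\left(5 \right)}}{9} + \frac{25 \log{\left(3 \right)}}{21} + \frac{110 \log{\left(4 \right)}}{63}.

Antiderivative: F(w) = \frac{5 \log{\left(w \right)}}{9} + \frac{25 \log{\left(w - 2 \right)}}{21} - \frac{110 \log{\left(w + \frac{3}{2} \right)}}{63}; value = - \frac{110 \log{\left(\frac{13}{2} \right)}}{63} - \frac{5 \log{\left(\frac{5}{2} \right)}}{9} + \frac{25 \log{\left(2 \right)}}{21} + \frac{5 \log{\left(5 \right)}}{9} + \frac{25 \log{\left(3 \right)}}{21} + \frac{110 \log{\left(4 \right)}}{63}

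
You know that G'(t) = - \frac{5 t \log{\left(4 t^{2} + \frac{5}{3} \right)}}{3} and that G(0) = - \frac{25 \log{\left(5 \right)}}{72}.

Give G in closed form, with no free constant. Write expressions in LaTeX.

Since d/dt undoes antidifferentiation here, G(t) must give back the stated G'(t).
A general antiderivative is - \frac{5 t^{2} \log{\left(4 t^{2} + \frac{5}{3} \right)}}{6} + \frac{5 t^{2}}{6} - \frac{25 \log{\left(12 t^{2} + 5 \right)}}{72} + C.
The condition gives C = - \frac{25 \log{\left(5 \right)}}{72} - (- \frac{25 \log{\left(5 \right)}}{72}) = 0.
So G(t) = - \frac{5 t^{2} \log{\left(4 t^{2} + \frac{5}{3} \right)}}{6} + \frac{5 t^{2}}{6} - \frac{25 \log{\left(12 t^{2} + 5 \right)}}{72}.
Check: d/dt[- \frac{5 t^{2} \log{\left(4 t^{2} + \frac{5}{3} \right)}}{6} + \frac{5 t^{2}}{6} - \frac{25 \log{\left(12 t^{2} + 5 \right)}}{72}] = - \frac{5 t \log{\left(4 t^{2} + \frac{5}{3} \right)}}{3} = G'(t).

G(t) = - \frac{5 t^{2} \log{\left(4 t^{2} + \frac{5}{3} \right)}}{6} + \frac{5 t^{2}}{6} - \frac{25 \log{\left(12 t^{2} + 5 \right)}}{72}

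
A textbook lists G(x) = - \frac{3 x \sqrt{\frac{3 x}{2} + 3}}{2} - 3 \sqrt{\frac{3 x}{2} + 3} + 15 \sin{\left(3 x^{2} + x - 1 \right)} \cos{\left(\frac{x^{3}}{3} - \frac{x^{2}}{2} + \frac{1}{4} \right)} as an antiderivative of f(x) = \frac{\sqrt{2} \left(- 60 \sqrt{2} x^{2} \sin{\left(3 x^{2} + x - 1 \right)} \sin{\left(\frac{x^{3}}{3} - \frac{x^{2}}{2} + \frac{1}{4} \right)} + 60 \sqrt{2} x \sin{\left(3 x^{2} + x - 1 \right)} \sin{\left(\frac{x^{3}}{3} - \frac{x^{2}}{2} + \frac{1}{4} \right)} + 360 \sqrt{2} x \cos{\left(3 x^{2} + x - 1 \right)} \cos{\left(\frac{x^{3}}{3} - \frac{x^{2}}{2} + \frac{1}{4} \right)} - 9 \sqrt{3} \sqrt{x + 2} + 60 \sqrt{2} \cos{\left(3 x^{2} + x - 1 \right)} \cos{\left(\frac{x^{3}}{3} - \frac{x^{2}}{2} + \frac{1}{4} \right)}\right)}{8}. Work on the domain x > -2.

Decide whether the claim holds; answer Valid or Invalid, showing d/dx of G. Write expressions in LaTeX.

d/dx[G] = \frac{\sqrt{2} \left(- 60 \sqrt{2} x^{2} \sqrt{x + 2} \sin{\left(3 x^{2} + x - 1 \right)} \sin{\left(\frac{x^{3}}{3} - \frac{x^{2}}{2} + \frac{1}{4} \right)} + 60 \sqrt{2} x \sqrt{x + 2} \sin{\left(3 x^{2} + x - 1 \right)} \sin{\left(\frac{x^{3}}{3} - \frac{x^{2}}{2} + \frac{1}{4} \right)} + 360 \sqrt{2} x \sqrt{x + 2} \cos{\left(3 x^{2} + x - 1 \right)} \cos{\left(\frac{x^{3}}{3} - \frac{x^{2}}{2} + \frac{1}{4} \right)} - 9 \sqrt{3} x + 60 \sqrt{2} \sqrt{x + 2} \cos{\left(3 x^{2} + x - 1 \right)} \cos{\left(\frac{x^{3}}{3} - \frac{x^{2}}{2} + \frac{1}{4} \right)} - 18 \sqrt{3}\right)}{8 \sqrt{x + 2}}
This equals f(x) exactly, so the claim holds.

Valid. The derivative of G reproduces f.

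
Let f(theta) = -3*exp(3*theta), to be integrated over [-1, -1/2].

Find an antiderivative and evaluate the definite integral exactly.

Differentiate the proposed F(theta) back; it has to land on f(theta) exactly.
F(theta) = -exp(3*theta) is an antiderivative of f.
Check: d/dtheta[-exp(3*theta)] = -3*exp(3*theta) = f(theta).
F(-1/2) = -exp(-3/2); F(-1) = -exp(-3).
Integral = F(-1/2) - F(-1) = -exp(-3/2) + exp(-3).

Antiderivative: F(theta) = -exp(3*theta); value = -exp(-3/2) + exp(-3)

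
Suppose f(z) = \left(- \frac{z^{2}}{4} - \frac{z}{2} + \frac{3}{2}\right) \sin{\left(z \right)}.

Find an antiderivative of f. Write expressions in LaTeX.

An antiderivative is F(z) = \frac{z^{2} \cos{\left(z \right)}}{4} - \frac{z \sin{\left(z \right)}}{2} + \frac{z \cos{\left(z \right)}}{2} - \frac{\sin{\left(z \right)}}{2} - 2 \cos{\left(z \right)}.

Since d/dz undoes antidifferentiation here, F'(z) = f(z) is required of F(z).
Check: d/dz[\frac{z^{2} \cos{\left(z \right)}}{4} - \frac{z \sin{\left(z \right)}}{2} + \frac{z \cos{\left(z \right)}}{2} - \frac{\sin{\left(z \right)}}{2} - 2 \cos{\left(z \right)}] = - \frac{z^{2} \sin{\left(z \right)}}{4} - \frac{z \sin{\left(z \right)}}{2} + \frac{3 \sin{\left(z \right)}}{2}, which equals f(z).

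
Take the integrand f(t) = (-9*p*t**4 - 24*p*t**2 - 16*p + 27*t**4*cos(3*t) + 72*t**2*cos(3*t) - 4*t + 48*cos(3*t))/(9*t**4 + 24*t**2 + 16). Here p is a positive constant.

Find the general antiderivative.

F(t) = (-3*p*t*(3*t**2 + 4) + 3*(3*t**2 + 4)*sin(3*t) + 2)/(3*(3*t**2 + 4)) + C

Since d/dt undoes antidifferentiation here, F'(t) = f(t) is required of F(t).
Check: d/dt[(-3*p*t*(3*t**2 + 4) + 3*(3*t**2 + 4)*sin(3*t) + 2)/(3*(3*t**2 + 4))] = (-9*p*t**4 - 24*p*t**2 - 16*p + 27*t**4*cos(3*t) + 72*t**2*cos(3*t) - 4*t + 48*cos(3*t))/(9*t**4 + 24*t**2 + 16) = f(t).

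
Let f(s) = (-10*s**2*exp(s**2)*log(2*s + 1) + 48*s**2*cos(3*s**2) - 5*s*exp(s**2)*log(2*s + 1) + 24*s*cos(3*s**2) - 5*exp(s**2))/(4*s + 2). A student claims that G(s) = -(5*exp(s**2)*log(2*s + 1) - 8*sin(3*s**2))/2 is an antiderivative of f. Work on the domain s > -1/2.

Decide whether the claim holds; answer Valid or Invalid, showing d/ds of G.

d/ds[G] = (-10*s**2*exp(s**2)*log(2*s + 1) + 48*s**2*cos(3*s**2) - 5*s*exp(s**2)*log(2*s + 1) + 24*s*cos(3*s**2) - 5*exp(s**2))/(2*s + 1)
d/ds[G] - f(s) = (-10*s**2*exp(s**2)*log(2*s + 1) + 48*s**2*cos(3*s**2) - 5*s*exp(s**2)*log(2*s + 1) + 24*s*cos(3*s**2) - 5*exp(s**2))/(4*s + 2) != 0.

Invalid: d/ds[G] - f = (-10*s**2*exp(s**2)*log(2*s + 1) + 48*s**2*cos(3*s**2) - 5*s*exp(s**2)*log(2*s + 1) + 24*s*cos(3*s**2) - 5*exp(s**2))/(4*s + 2), which is not 0.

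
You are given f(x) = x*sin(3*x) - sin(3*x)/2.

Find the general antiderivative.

Integrate term by term and add the pieces.
Check: d/dx[-x*cos(3*x)/3 + sin(3*x)/9 + cos(3*x)/6] = x*sin(3*x) - sin(3*x)/2 = f(x).

F(x) = -x*cos(3*x)/3 + sin(3*x)/9 + cos(3*x)/6 + C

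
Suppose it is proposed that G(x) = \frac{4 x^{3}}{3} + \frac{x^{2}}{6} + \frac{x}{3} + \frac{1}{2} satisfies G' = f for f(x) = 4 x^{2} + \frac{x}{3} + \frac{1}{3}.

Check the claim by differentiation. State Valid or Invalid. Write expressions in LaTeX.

d/dx[G] = 4 x^{2} + \frac{x}{3} + \frac{1}{3}
This equals f(x) exactly, so the claim holds.

Valid: G'(x) = f(x).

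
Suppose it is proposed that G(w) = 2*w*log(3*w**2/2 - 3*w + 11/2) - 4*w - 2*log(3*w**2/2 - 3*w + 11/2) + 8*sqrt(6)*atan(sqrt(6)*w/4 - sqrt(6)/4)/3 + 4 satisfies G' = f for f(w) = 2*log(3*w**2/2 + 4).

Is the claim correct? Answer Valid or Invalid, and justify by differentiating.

Invalid: d/dw[G] - f = -2*log(3*w**2/2 + 4) + 2*log(3*w**2/2 - 3*w + 11/2), which is not 0.

d/dw[G] = 2*log(3*w**2/2 - 3*w + 11/2)
d/dw[G] - f(w) = -2*log(3*w**2/2 + 4) + 2*log(3*w**2/2 - 3*w + 11/2) != 0.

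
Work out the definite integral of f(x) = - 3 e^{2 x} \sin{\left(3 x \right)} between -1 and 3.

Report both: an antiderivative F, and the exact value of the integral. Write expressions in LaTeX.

A candidate is checked by its d/dx: the result must match f(x).
F(x) = - \frac{6 e^{2 x} \sin{\left(3 x \right)}}{13} + \frac{9 e^{2 x} \cos{\left(3 x \right)}}{13} is an antiderivative of f.
Check: d/dx[- \frac{6 e^{2 x} \sin{\left(3 x \right)}}{13} + \frac{9 e^{2 x} \cos{\left(3 x \right)}}{13}] = - 3 e^{2 x} \sin{\left(3 x \right)} = f(x).
F(3) = \frac{9 e^{6} \cos{\left(9 \right)}}{13} - \frac{6 e^{6} \sin{\left(9 \right)}}{13}; F(-1) = \frac{9 \cos{\left(3 \right)}}{13 e^{2}} + \frac{6 \sin{\left(3 \right)}}{13 e^{2}}.
Integral = F(3) - F(-1) = \frac{9 e^{6} \cos{\left(9 \right)}}{13} - \frac{6 e^{6} \sin{\left(9 \right)}}{13} - \frac{6 \sin{\left(3 \right)}}{13 e^{2}} - \frac{9 \cos{\left(3 \right)}}{13 e^{2}}.

Antiderivative: F(x) = - \frac{6 e^{2 x} \sin{\left(3 x \right)}}{13} + \frac{9 e^{2 x} \cos{\left(3 x \right)}}{13}; value = \frac{9 e^{6} \cos{\left(9 \right)}}{13} - \frac{6 e^{6} \sin{\left(9 \right)}}{13} - \frac{6 \sin{\left(3 \right)}}{13 e^{2}} - \frac{9 \cos{\left(3 \right)}}{13 e^{2}}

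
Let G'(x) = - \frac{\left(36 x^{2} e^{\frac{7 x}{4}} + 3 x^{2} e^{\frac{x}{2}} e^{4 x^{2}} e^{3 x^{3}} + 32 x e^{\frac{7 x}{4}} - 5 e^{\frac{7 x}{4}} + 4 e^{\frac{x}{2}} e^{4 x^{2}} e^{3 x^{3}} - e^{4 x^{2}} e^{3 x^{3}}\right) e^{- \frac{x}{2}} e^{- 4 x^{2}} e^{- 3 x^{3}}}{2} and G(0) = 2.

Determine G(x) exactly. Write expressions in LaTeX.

G(x) = - \frac{x^{3}}{2} - 2 x + 2 e^{- 3 x^{3} - 4 x^{2} + \frac{5 x}{4}} + 1 - e^{- \frac{x}{2}}

Whatever form G(x) takes, its d/dx must return the stated G'(x).
A general antiderivative is - \frac{x^{3}}{2} - 2 x + 2 e^{- 3 x^{3} - 4 x^{2} + \frac{5 x}{4}} - e^{- \frac{x}{2}} + C.
The condition gives C = 2 - (1) = 1.
So G(x) = - \frac{x^{3}}{2} - 2 x + 2 e^{- 3 x^{3} - 4 x^{2} + \frac{5 x}{4}} + 1 - e^{- \frac{x}{2}}.
Check: d/dx[- \frac{x^{3}}{2} - 2 x + 2 e^{- 3 x^{3} - 4 x^{2} + \frac{5 x}{4}} + 1 - e^{- \frac{x}{2}}] = \frac{\left(- 36 x^{2} e^{\frac{7 x}{4}} e^{- 4 x^{2}} e^{- 3 x^{3}} - 3 x^{2} e^{\frac{x}{2}} - 32 x e^{\frac{7 x}{4}} e^{- 4 x^{2}} e^{- 3 x^{3}} + 5 e^{\frac{7 x}{4}} e^{- 4 x^{2}} e^{- 3 x^{3}} - 4 e^{\frac{x}{2}} + 1\right) e^{- \frac{x}{2}}}{2}, which equals G'(x).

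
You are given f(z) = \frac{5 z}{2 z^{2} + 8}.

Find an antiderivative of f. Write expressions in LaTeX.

An antiderivative is F(z) = \frac{5 \log{\left(z^{2} + 4 \right)}}{4}.

The substitution u = z^{2} + 4 works: f is exactly (dF/du)*(du/dz) for that inner function.
Check: d/dz[\frac{5 \log{\left(z^{2} + 4 \right)}}{4}] = \frac{5 z}{2 z^{2} + 8} = f(z).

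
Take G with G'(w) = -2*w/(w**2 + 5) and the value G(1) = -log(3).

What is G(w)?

G(w) = -log(w**2/2 + 5/2)

G'(w) matches the chain-rule pattern g'(h)*h' with inner function h(w) = w**2/2 + 5/2; substituting u = h(w) collapses the integral.
A general antiderivative is -log(w**2/2 + 5/2) + C.
The condition gives C = -log(3) - (-log(3)) = 0.
So G(w) = -log(w**2/2 + 5/2).
Check: d/dw[-log(w**2/2 + 5/2)] = -2*w/(w**2 + 5) = G'(w).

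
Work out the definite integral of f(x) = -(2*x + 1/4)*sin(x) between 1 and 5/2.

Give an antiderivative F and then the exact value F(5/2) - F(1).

Differentiate the proposed F(x) back; it has to land on f(x) exactly.
F(x) = (8*x*cos(x) - 8*sin(x) + cos(x))/4 is an antiderivative of f.
Check: d/dx[(8*x*cos(x) - 8*sin(x) + cos(x))/4] = -2*x*sin(x) - sin(x)/4, which equals f(x).
F(5/2) = 21*cos(5/2)/4 - 2*sin(5/2); F(1) = -2*sin(1) + 9*cos(1)/4.
Integral = F(5/2) - F(1) = 21*cos(5/2)/4 - 9*cos(1)/4 - 2*sin(5/2) + 2*sin(1).

Antiderivative: F(x) = (8*x*cos(x) - 8*sin(x) + cos(x))/4; value = 21*cos(5/2)/4 - 9*cos(1)/4 - 2*sin(5/2) + 2*sin(1)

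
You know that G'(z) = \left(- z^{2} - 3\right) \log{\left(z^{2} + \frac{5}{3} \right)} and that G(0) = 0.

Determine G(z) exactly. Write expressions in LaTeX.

G(z) = - \frac{z^{3} \log{\left(z^{2} + \frac{5}{3} \right)}}{3} + \frac{2 z^{3}}{9} - 3 z \log{\left(z^{2} + \frac{5}{3} \right)} + \frac{44 z}{9} - \frac{44 \sqrt{15} \operatorname{atan}{\left(\frac{\sqrt{15} z}{5} \right)}}{27}

The proposed G(z) is checked by its d/dz: the result must match the given G'(z).
A general antiderivative is \frac{2 z^{3}}{9} + \frac{44 z}{9} + \left(- \frac{z^{3}}{3} - 3 z\right) \log{\left(z^{2} + \frac{5}{3} \right)} - \frac{44 \sqrt{15} \operatorname{atan}{\left(\frac{\sqrt{15} z}{5} \right)}}{27} + C.
The condition gives C = 0 - (0) = 0.
So G(z) = - \frac{z^{3} \log{\left(z^{2} + \frac{5}{3} \right)}}{3} + \frac{2 z^{3}}{9} - 3 z \log{\left(z^{2} + \frac{5}{3} \right)} + \frac{44 z}{9} - \frac{44 \sqrt{15} \operatorname{atan}{\left(\frac{\sqrt{15} z}{5} \right)}}{27}.
Check: d/dz[- \frac{z^{3} \log{\left(z^{2} + \frac{5}{3} \right)}}{3} + \frac{2 z^{3}}{9} - 3 z \log{\left(z^{2} + \frac{5}{3} \right)} + \frac{44 z}{9} - \frac{44 \sqrt{15} \operatorname{atan}{\left(\frac{\sqrt{15} z}{5} \right)}}{27}] = - z^{2} \log{\left(z^{2} + \frac{5}{3} \right)} - 3 \log{\left(z^{2} + \frac{5}{3} \right)}, which equals G'(z).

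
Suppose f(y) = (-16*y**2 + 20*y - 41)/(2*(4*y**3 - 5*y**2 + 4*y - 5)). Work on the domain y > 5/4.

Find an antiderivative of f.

An antiderivative is F(y) = -2*log(2*y - 5/2) + 5*atan(y)/2.

Check any antiderivative F(y) by computing F'(y) and comparing it with f(y).
Check: d/dy[-2*log(2*y - 5/2) + 5*atan(y)/2] = (-16*y**2 + 20*y - 41)/(8*y**3 - 10*y**2 + 8*y - 10), which equals f(y).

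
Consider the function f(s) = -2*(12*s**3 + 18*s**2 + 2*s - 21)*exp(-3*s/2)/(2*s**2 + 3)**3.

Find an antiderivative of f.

An antiderivative is F(s) = 4*s/(2*s**4*exp(3*s/2) + 6*s**2*exp(3*s/2) + 9*exp(3*s/2)/2) - 2/(2*s**4*exp(3*s/2) + 6*s**2*exp(3*s/2) + 9*exp(3*s/2)/2).

For F(s) to be correct the identity F'(s) - f(s) = 0 must hold.
Check: d/ds[4*s/(2*s**4*exp(3*s/2) + 6*s**2*exp(3*s/2) + 9*exp(3*s/2)/2) - 2/(2*s**4*exp(3*s/2) + 6*s**2*exp(3*s/2) + 9*exp(3*s/2)/2)] = (-24*s**3 - 36*s**2 - 4*s + 42)/(8*s**6*exp(3*s/2) + 36*s**4*exp(3*s/2) + 54*s**2*exp(3*s/2) + 27*exp(3*s/2)), which equals f(s).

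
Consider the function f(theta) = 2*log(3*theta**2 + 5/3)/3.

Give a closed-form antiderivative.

For F(theta) to be correct the identity F'(theta) - f(theta) = 0 must hold.
Check: d/dtheta[2*(3*theta*log(3*theta**2 + 5/3) - 6*theta + 2*sqrt(5)*atan(3*sqrt(5)*theta/5))/9] = 2*log(3*theta**2 + 5/3)/3 = f(theta).

An antiderivative is F(theta) = 2*(3*theta*log(3*theta**2 + 5/3) - 6*theta + 2*sqrt(5)*atan(3*sqrt(5)*theta/5))/9.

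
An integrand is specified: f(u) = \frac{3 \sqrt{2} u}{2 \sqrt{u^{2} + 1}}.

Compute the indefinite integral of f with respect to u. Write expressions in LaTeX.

F(u) = \frac{3 \sqrt{2} \sqrt{u^{2} + 1}}{2} + C

f matches the chain-rule pattern g'(h)*h' with inner function h(u) = 2 u^{2} + 2; substituting w = h(u) collapses the integral.
Check: d/du[\frac{3 \sqrt{2} \sqrt{u^{2} + 1}}{2}] = \frac{3 \sqrt{2} u}{2 \sqrt{u^{2} + 1}} = f(u).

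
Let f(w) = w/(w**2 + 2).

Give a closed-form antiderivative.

The substitution u = w**2 + 2 works: f is exactly (dF/du)*(du/dw) for that inner function.
Check: d/dw[log(w**2 + 2)/2] = w/(w**2 + 2) = f(w).

An antiderivative is F(w) = log(w**2 + 2)/2.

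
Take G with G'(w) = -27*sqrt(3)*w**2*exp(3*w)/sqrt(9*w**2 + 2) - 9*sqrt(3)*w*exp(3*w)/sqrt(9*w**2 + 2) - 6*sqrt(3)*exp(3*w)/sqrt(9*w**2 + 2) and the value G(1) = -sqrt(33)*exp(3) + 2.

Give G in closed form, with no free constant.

G(w) = -3*sqrt(3*w**2 + 2/3)*exp(3*w) + 2

Recognize the product-rule pattern: G'(w) = u'v + uv' with u = -3*sqrt(3*w**2 + 2/3), v = exp(3*w), so integration by parts undoes it.
A general antiderivative is -3*sqrt(3*w**2 + 2/3)*exp(3*w) + C.
The condition gives C = -sqrt(33)*exp(3) + 2 - (-sqrt(33)*exp(3)) = 2.
So G(w) = -3*sqrt(3*w**2 + 2/3)*exp(3*w) + 2.
Check: d/dw[-3*sqrt(3*w**2 + 2/3)*exp(3*w) + 2] = sqrt(3)*(-81*w**2*exp(3*w) - 27*w*exp(3*w) - 18*exp(3*w))/(3*sqrt(9*w**2 + 2)), which equals G'(w).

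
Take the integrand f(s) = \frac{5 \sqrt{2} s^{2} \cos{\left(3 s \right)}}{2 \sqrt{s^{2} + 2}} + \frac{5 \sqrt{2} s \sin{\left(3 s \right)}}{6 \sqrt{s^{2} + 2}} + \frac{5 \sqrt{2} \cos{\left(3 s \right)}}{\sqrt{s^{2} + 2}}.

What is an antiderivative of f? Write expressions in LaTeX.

Recognize the product-rule pattern: f = u'v + uv' with u = \frac{5 \sqrt{\frac{s^{2}}{2} + 1}}{3}, v = \sin{\left(3 s \right)}, so integration by parts undoes it.
Check: d/ds[\frac{5 \sqrt{2} \sqrt{s^{2} + 2} \sin{\left(3 s \right)}}{6}] = \frac{15 \sqrt{2} s^{2} \cos{\left(3 s \right)} + 5 \sqrt{2} s \sin{\left(3 s \right)} + 30 \sqrt{2} \cos{\left(3 s \right)}}{6 \sqrt{s^{2} + 2}}, which equals f(s).

An antiderivative is F(s) = \frac{5 \sqrt{2} \sqrt{s^{2} + 2} \sin{\left(3 s \right)}}{6}.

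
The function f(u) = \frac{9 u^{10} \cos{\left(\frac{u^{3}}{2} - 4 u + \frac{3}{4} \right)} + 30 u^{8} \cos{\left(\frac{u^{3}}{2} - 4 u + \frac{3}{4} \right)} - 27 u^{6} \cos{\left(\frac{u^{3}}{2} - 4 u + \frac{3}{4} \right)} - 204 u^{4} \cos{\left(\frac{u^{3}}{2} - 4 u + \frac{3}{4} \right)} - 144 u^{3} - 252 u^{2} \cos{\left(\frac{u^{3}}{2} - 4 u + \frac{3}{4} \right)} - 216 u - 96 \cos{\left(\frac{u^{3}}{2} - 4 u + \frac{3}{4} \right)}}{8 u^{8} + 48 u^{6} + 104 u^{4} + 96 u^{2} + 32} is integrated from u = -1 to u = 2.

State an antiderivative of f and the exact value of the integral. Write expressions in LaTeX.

Whatever form F(u) takes, F'(u) = f(u) is non-negotiable.
F(u) = \frac{3 u^{4} \sin{\left(\frac{u^{3}}{2} - 4 u + \frac{3}{4} \right)} + 9 u^{2} \sin{\left(\frac{u^{3}}{2} - 4 u + \frac{3}{4} \right)} + 6 \sin{\left(\frac{u^{3}}{2} - 4 u + \frac{3}{4} \right)} + 18}{4 u^{4} + 12 u^{2} + 8} is an antiderivative of f.
Check: d/du[\frac{3 u^{4} \sin{\left(\frac{u^{3}}{2} - 4 u + \frac{3}{4} \right)} + 9 u^{2} \sin{\left(\frac{u^{3}}{2} - 4 u + \frac{3}{4} \right)} + 6 \sin{\left(\frac{u^{3}}{2} - 4 u + \frac{3}{4} \right)} + 18}{4 u^{4} + 12 u^{2} + 8}] = \frac{9 u^{10} \cos{\left(\frac{u^{3}}{2} - 4 u + \frac{3}{4} \right)} + 30 u^{8} \cos{\left(\frac{u^{3}}{2} - 4 u + \frac{3}{4} \right)} - 27 u^{6} \cos{\left(\frac{u^{3}}{2} - 4 u + \frac{3}{4} \right)} - 204 u^{4} \cos{\left(\frac{u^{3}}{2} - 4 u + \frac{3}{4} \right)} - 144 u^{3} - 252 u^{2} \cos{\left(\frac{u^{3}}{2} - 4 u + \frac{3}{4} \right)} - 216 u - 96 \cos{\left(\frac{u^{3}}{2} - 4 u + \frac{3}{4} \right)}}{8 u^{8} + 48 u^{6} + 104 u^{4} + 96 u^{2} + 32} = f(u).
F(2) = \frac{3}{20} - \frac{3 \sin{\left(\frac{13}{4} \right)}}{4}; F(-1) = \frac{3 \sin{\left(\frac{17}{4} \right)}}{4} + \frac{3}{4}.
Integral = F(2) - F(-1) = - \frac{3}{5} - \frac{3 \sin{\left(\frac{13}{4} \right)}}{4} - \frac{3 \sin{\left(\frac{17}{4} \right)}}{4}.

Antiderivative: F(u) = \frac{3 u^{4} \sin{\left(\frac{u^{3}}{2} - 4 u + \frac{3}{4} \right)} + 9 u^{2} \sin{\left(\frac{u^{3}}{2} - 4 u + \frac{3}{4} \right)} + 6 \sin{\left(\frac{u^{3}}{2} - 4 u + \frac{3}{4} \right)} + 18}{4 u^{4} + 12 u^{2} + 8}; value = - \frac{3}{5} - \frac{3 \sin{\left(\frac{13}{4} \right)}}{4} - \frac{3 \sin{\left(\frac{17}{4} \right)}}{4}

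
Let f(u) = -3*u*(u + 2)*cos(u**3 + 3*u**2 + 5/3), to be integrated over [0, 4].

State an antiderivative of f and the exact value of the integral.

Antiderivative: F(u) = -sin(u**3 + 3*u**2 + 5/3); value = -sin(341/3) + sin(5/3)

f matches the chain-rule pattern g'(h)*h' with inner function h(u) = u**3 + 3*u**2 + 5/3; substituting w = h(u) collapses the integral.
F(u) = -sin(u**3 + 3*u**2 + 5/3) is an antiderivative of f.
Check: d/du[-sin(u**3 + 3*u**2 + 5/3)] = -3*u**2*cos(u**3 + 3*u**2 + 5/3) - 6*u*cos(u**3 + 3*u**2 + 5/3), which equals f(u).
F(4) = -sin(341/3); F(0) = -sin(5/3).
Integral = F(4) - F(0) = -sin(341/3) + sin(5/3).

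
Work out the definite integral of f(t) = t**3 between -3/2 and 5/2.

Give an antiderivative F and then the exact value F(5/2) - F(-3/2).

Antiderivative: F(t) = t**4/4; value = 17/2

An antiderivative F(t) passes only if d/dt[F] lands on f(t) exactly.
F(t) = t**4/4 is an antiderivative of f.
Check: d/dt[t**4/4] = t**3 = f(t).
F(5/2) = 625/64; F(-3/2) = 81/64.
Integral = F(5/2) - F(-3/2) = 17/2.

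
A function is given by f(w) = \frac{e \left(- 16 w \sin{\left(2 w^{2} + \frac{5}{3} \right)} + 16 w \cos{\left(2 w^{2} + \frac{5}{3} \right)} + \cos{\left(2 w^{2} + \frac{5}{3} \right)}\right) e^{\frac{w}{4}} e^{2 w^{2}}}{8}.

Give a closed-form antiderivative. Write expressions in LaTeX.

An antiderivative is F(w) = \frac{e^{2 w^{2} + \frac{w}{4} + 1} \cos{\left(2 w^{2} + \frac{5}{3} \right)}}{2}.

f has the shape u'v + uv' for u = \frac{\cos{\left(2 w^{2} + \frac{5}{3} \right)}}{2} and v = e^{2 w^{2} + \frac{w}{4} + 1} — it is the derivative of the product u*v.
Check: d/dw[\frac{e^{2 w^{2} + \frac{w}{4} + 1} \cos{\left(2 w^{2} + \frac{5}{3} \right)}}{2}] = - 2 e w e^{\frac{w}{4}} e^{2 w^{2}} \sin{\left(2 w^{2} + \frac{5}{3} \right)} + 2 e w e^{\frac{w}{4}} e^{2 w^{2}} \cos{\left(2 w^{2} + \frac{5}{3} \right)} + \frac{e e^{\frac{w}{4}} e^{2 w^{2}} \cos{\left(2 w^{2} + \frac{5}{3} \right)}}{8}, which equals f(w).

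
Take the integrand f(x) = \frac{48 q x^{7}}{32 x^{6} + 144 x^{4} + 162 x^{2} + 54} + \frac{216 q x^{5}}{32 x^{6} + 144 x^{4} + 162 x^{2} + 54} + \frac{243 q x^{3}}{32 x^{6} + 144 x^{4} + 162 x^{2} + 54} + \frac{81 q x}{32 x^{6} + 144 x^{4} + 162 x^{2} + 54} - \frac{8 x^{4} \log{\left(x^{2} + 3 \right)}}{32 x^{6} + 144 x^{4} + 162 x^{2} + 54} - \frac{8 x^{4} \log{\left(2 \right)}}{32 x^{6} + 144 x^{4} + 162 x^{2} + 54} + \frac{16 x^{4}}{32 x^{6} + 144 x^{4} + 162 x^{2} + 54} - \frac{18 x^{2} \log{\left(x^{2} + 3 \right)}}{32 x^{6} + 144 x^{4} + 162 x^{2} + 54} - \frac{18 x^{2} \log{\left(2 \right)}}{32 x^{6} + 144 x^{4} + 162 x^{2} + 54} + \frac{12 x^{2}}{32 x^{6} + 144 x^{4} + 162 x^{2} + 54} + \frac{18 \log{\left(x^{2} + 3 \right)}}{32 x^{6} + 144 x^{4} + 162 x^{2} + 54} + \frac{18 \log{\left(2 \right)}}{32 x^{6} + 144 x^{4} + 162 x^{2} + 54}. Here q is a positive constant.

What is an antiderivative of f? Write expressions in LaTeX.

An antiderivative is F(x) = \frac{x \left(3 q x \left(4 x^{2} + 3\right) + 4 \log{\left(2 x^{2} + 6 \right)}\right)}{4 \left(4 x^{2} + 3\right)}.

The integrand splits into summands that can be handled one at a time.
Check: d/dx[\frac{x \left(3 q x \left(4 x^{2} + 3\right) + 4 \log{\left(2 x^{2} + 6 \right)}\right)}{4 \left(4 x^{2} + 3\right)}] = \frac{48 q x^{7} + 216 q x^{5} + 243 q x^{3} + 81 q x - 8 x^{4} \log{\left(x^{2} + 3 \right)} - 8 x^{4} \log{\left(2 \right)} + 16 x^{4} - 18 x^{2} \log{\left(x^{2} + 3 \right)} - 18 x^{2} \log{\left(2 \right)} + 12 x^{2} + 18 \log{\left(x^{2} + 3 \right)} + 18 \log{\left(2 \right)}}{32 x^{6} + 144 x^{4} + 162 x^{2} + 54}, which equals f(x).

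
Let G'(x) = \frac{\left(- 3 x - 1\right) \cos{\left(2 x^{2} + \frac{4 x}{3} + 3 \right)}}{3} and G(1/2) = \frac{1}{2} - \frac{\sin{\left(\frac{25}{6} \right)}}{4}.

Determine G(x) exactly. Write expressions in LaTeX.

G'(x) matches the chain-rule pattern g'(h)*h' with inner function h(x) = 2 x^{2} + \frac{4 x}{3} + 3; substituting u = h(x) collapses the integral.
A general antiderivative is - \frac{\sin{\left(2 x^{2} + \frac{4 x}{3} + 3 \right)}}{4} + C.
The condition gives C = \frac{1}{2} - \frac{\sin{\left(\frac{25}{6} \right)}}{4} - (- \frac{\sin{\left(\frac{25}{6} \right)}}{4}) = \frac{1}{2}.
So G(x) = \frac{1}{2} - \frac{\sin{\left(2 x^{2} + \frac{4 x}{3} + 3 \right)}}{4}.
Check: d/dx[\frac{1}{2} - \frac{\sin{\left(2 x^{2} + \frac{4 x}{3} + 3 \right)}}{4}] = - x \cos{\left(2 x^{2} + \frac{4 x}{3} + 3 \right)} - \frac{\cos{\left(2 x^{2} + \frac{4 x}{3} + 3 \right)}}{3}, which equals G'(x).

G(x) = \frac{1}{2} - \frac{\sin{\left(2 x^{2} + \frac{4 x}{3} + 3 \right)}}{4}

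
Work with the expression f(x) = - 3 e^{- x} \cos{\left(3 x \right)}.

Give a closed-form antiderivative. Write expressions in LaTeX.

Differentiate the proposed F(x) back; it has to land on f(x) exactly.
Check: d/dx[\frac{3 \left(- 3 \sin{\left(3 x \right)} + \cos{\left(3 x \right)}\right) e^{- x}}{10}] = - 3 e^{- x} \cos{\left(3 x \right)} = f(x).

An antiderivative is F(x) = \frac{3 \left(- 3 \sin{\left(3 x \right)} + \cos{\left(3 x \right)}\right) e^{- x}}{10}.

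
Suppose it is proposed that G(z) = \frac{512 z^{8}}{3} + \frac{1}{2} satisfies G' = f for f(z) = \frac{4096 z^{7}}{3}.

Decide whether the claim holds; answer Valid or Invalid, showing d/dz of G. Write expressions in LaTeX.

Valid - the claim checks out under differentiation.

d/dz[G] = \frac{4096 z^{7}}{3}
This equals f(z) exactly, so the claim holds.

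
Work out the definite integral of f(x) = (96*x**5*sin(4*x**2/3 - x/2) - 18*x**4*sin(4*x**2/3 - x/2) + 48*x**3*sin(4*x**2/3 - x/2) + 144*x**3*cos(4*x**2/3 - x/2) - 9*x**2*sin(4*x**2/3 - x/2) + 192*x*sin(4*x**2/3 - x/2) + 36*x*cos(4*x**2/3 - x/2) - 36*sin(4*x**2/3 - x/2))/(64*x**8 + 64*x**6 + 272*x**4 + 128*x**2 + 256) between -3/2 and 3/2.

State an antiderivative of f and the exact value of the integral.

Antiderivative: F(x) = -9*cos(4*x**2/3 - x/2)/(16*x**4 + 8*x**2 + 32); value = 9*cos(15/4)/131 - 9*cos(9/4)/131

Recognize the product-rule pattern: f = u'v + uv' with u = -9/(8*(2*x**4 + x**2 + 4)), v = cos(4*x**2/3 - x/2), so integration by parts undoes it.
F(x) = -9*cos(4*x**2/3 - x/2)/(16*x**4 + 8*x**2 + 32) is an antiderivative of f.
Check: d/dx[-9*cos(4*x**2/3 - x/2)/(16*x**4 + 8*x**2 + 32)] = (96*x**5*sin(4*x**2/3 - x/2) - 18*x**4*sin(4*x**2/3 - x/2) + 48*x**3*sin(4*x**2/3 - x/2) + 144*x**3*cos(4*x**2/3 - x/2) - 9*x**2*sin(4*x**2/3 - x/2) + 192*x*sin(4*x**2/3 - x/2) + 36*x*cos(4*x**2/3 - x/2) - 36*sin(4*x**2/3 - x/2))/(64*x**8 + 64*x**6 + 272*x**4 + 128*x**2 + 256) = f(x).
F(3/2) = -9*cos(9/4)/131; F(-3/2) = -9*cos(15/4)/131.
Integral = F(3/2) - F(-3/2) = 9*cos(15/4)/131 - 9*cos(9/4)/131.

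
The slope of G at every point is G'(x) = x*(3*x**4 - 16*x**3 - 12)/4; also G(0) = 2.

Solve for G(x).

A candidate passes only if d/dx[G] lands on the given G'(x) exactly.
A general antiderivative is x**6/8 - 4*x**5/5 - 3*x**2/2 + C.
The condition gives C = 2 - (0) = 2.
So G(x) = (5*x**6 - 32*x**5 - 60*x**2 + 80)/40.
Check: d/dx[(5*x**6 - 32*x**5 - 60*x**2 + 80)/40] = 3*x**5/4 - 4*x**4 - 3*x, which equals G'(x).

G(x) = (5*x**6 - 32*x**5 - 60*x**2 + 80)/40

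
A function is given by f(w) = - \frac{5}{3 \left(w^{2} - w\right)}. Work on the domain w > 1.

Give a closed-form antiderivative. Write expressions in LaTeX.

Factor the denominator (3 w \left(w - 1\right)) and decompose: f = - \frac{5}{3 \left(w - 1\right)} + \frac{5}{3 w}; each piece integrates to a log, atan, or power term.
Check: d/dw[\frac{5 \log{\left(w \right)}}{3} - \frac{5 \log{\left(w - 1 \right)}}{3}] = - \frac{5}{3 w^{2} - 3 w}, which equals f(w).

An antiderivative is F(w) = \frac{5 \log{\left(w \right)}}{3} - \frac{5 \log{\left(w - 1 \right)}}{3}.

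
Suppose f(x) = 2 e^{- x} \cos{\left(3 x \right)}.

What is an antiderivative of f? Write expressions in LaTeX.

An antiderivative F(x) passes only if d/dx[F] lands on f(x) exactly.
Check: d/dx[\frac{\left(3 \sin{\left(3 x \right)} - \cos{\left(3 x \right)}\right) e^{- x}}{5}] = 2 e^{- x} \cos{\left(3 x \right)} = f(x).

An antiderivative is F(x) = \frac{\left(3 \sin{\left(3 x \right)} - \cos{\left(3 x \right)}\right) e^{- x}}{5}.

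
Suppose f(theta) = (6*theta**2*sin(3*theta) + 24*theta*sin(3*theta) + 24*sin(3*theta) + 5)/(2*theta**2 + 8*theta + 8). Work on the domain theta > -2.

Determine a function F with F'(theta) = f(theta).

Recover f(theta) by differentiating a candidate F(theta); any mismatch rules it out.
Check: d/dtheta[-cos(3*theta) - 5/(2*(theta + 2))] = (6*theta**2*sin(3*theta) + 24*theta*sin(3*theta) + 24*sin(3*theta) + 5)/(2*theta**2 + 8*theta + 8) = f(theta).

An antiderivative is F(theta) = -cos(3*theta) - 5/(2*(theta + 2)).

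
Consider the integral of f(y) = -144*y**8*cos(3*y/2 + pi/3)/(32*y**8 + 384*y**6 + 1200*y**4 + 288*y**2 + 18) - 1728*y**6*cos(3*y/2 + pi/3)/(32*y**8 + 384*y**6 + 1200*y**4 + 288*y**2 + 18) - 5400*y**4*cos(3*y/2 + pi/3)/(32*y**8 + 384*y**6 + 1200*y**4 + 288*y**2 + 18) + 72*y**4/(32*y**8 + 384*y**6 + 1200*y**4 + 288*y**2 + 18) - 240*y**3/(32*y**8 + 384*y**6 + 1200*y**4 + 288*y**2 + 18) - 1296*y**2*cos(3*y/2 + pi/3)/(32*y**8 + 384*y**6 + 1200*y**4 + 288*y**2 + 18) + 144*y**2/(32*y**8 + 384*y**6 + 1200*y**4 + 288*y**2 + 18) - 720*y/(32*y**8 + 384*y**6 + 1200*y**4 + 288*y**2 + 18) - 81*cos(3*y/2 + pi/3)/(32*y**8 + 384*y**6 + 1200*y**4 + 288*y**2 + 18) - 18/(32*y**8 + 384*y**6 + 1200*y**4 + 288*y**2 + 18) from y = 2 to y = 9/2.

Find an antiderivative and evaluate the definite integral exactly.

Antiderivative: F(y) = (-24*y**4*sin(3*y/2 + pi/3) - 144*y**2*sin(3*y/2 + pi/3) - 6*y - 18*sin(3*y/2 + pi/3) + 15)/(8*y**4 + 48*y**2 + 6); value = -3*sin(pi/3 + 27/4) + 3*sin(pi/3 + 3) - 11125/925514

The integrand splits into summands that can be handled one at a time.
F(y) = (-24*y**4*sin(3*y/2 + pi/3) - 144*y**2*sin(3*y/2 + pi/3) - 6*y - 18*sin(3*y/2 + pi/3) + 15)/(8*y**4 + 48*y**2 + 6) is an antiderivative of f.
Check: d/dy[(-24*y**4*sin(3*y/2 + pi/3) - 144*y**2*sin(3*y/2 + pi/3) - 6*y - 18*sin(3*y/2 + pi/3) + 15)/(8*y**4 + 48*y**2 + 6)] = (-144*y**8*cos(3*y/2 + pi/3) - 1728*y**6*cos(3*y/2 + pi/3) - 5400*y**4*cos(3*y/2 + pi/3) + 72*y**4 - 240*y**3 - 1296*y**2*cos(3*y/2 + pi/3) + 144*y**2 - 720*y - 81*cos(3*y/2 + pi/3) - 18)/(32*y**8 + 384*y**6 + 1200*y**4 + 288*y**2 + 18), which equals f(y).
F(9/2) = -3*sin(pi/3 + 27/4) - 8/2839; F(2) = 3/326 - 3*sin(pi/3 + 3).
Integral = F(9/2) - F(2) = -3*sin(pi/3 + 27/4) + 3*sin(pi/3 + 3) - 11125/925514.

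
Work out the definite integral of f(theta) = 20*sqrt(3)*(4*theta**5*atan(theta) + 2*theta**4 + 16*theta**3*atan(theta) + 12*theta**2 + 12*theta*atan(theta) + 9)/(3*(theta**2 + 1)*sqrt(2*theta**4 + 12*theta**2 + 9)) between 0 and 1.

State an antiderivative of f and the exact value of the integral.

Recognize the product-rule pattern: f = u'v + uv' with u = 20*sqrt(2*theta**4/3 + 4*theta**2 + 3), v = atan(theta), so integration by parts undoes it.
F(theta) = 20*sqrt(2*theta**4/3 + 4*theta**2 + 3)*atan(theta) is an antiderivative of f.
Check: d/dtheta[20*sqrt(2*theta**4/3 + 4*theta**2 + 3)*atan(theta)] = (80*theta**5*atan(theta) + 40*theta**4 + 320*theta**3*atan(theta) + 240*theta**2 + 240*theta*atan(theta) + 180)/(sqrt(3)*theta**2*sqrt(2*theta**4 + 12*theta**2 + 9) + sqrt(3)*sqrt(2*theta**4 + 12*theta**2 + 9)), which equals f(theta).
F(1) = 5*sqrt(69)*pi/3; F(0) = 0.
Integral = F(1) - F(0) = 5*sqrt(69)*pi/3.

Antiderivative: F(theta) = 20*sqrt(2*theta**4/3 + 4*theta**2 + 3)*atan(theta); value = 5*sqrt(69)*pi/3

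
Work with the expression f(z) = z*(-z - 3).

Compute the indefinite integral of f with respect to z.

F(z) = -z**2*(2*z + 9)/6 + C

Recover f(z) by differentiating a candidate F(z); any mismatch rules it out.
Check: d/dz[-z**2*(2*z + 9)/6] = -z**2 - 3*z, which equals f(z).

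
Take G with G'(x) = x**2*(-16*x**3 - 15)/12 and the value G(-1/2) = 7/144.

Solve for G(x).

Any candidate G(x) must reproduce the stated G'(x) exactly.
A general antiderivative is -2*x**6/9 - 5*x**3/12 + C.
The condition gives C = 7/144 - (7/144) = 0.
So G(x) = -x**3*(8*x**3 + 15)/36.
Check: d/dx[-x**3*(8*x**3 + 15)/36] = -4*x**5/3 - 5*x**2/4, which equals G'(x).

G(x) = -x**3*(8*x**3 + 15)/36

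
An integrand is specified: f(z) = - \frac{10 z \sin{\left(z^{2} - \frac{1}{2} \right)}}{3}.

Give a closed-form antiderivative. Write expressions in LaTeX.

The substitution u = z^{2} - \frac{1}{2} works: f is exactly (dF/du)*(du/dz) for that inner function.
Check: d/dz[\frac{5 \cos{\left(z^{2} - \frac{1}{2} \right)}}{3}] = - \frac{10 z \sin{\left(z^{2} - \frac{1}{2} \right)}}{3} = f(z).

An antiderivative is F(z) = \frac{5 \cos{\left(z^{2} - \frac{1}{2} \right)}}{3}.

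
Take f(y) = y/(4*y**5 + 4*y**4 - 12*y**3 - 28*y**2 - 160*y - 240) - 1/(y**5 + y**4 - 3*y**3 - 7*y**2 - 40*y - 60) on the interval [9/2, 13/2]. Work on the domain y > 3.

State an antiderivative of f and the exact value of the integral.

Antiderivative: F(y) = -log(y - 3)/1400 + 43*log(y + 2)/2700 - 23*log(y**2 + 5)/3024 + sqrt(5)*atan(sqrt(5)*y/5)/7560 - 1/(30*y + 60); value = -43*log(13/2)/2700 - 23*log(189/4)/3024 - log(7/2)/1400 - sqrt(5)*atan(9*sqrt(5)/10)/7560 + log(3/2)/1400 + sqrt(5)*atan(13*sqrt(5)/10)/7560 + 4/3315 + 23*log(101/4)/3024 + 43*log(17/2)/2700

The denominator factors as 4*(y - 3)*(y + 2)**2*(y**2 + 5); partial fractions split f into directly integrable pieces: -(23*y - 1)/(1512*(y**2 + 5)) + 43/(2700*(y + 2)) + 1/(30*(y + 2)**2) - 1/(1400*(y - 3)).
F(y) = -log(y - 3)/1400 + 43*log(y + 2)/2700 - 23*log(y**2 + 5)/3024 + sqrt(5)*atan(sqrt(5)*y/5)/7560 - 1/(30*y + 60) is an antiderivative of f.
Check: d/dy[-log(y - 3)/1400 + 43*log(y + 2)/2700 - 23*log(y**2 + 5)/3024 + sqrt(5)*atan(sqrt(5)*y/5)/7560 - 1/(30*y + 60)] = (y - 4)/(4*y**5 + 4*y**4 - 12*y**3 - 28*y**2 - 160*y - 240), which equals f(y).
F(13/2) = -23*log(189/4)/3024 - 1/255 - log(7/2)/1400 + sqrt(5)*atan(13*sqrt(5)/10)/7560 + 43*log(17/2)/2700; F(9/2) = -23*log(101/4)/3024 - 1/195 - log(3/2)/1400 + sqrt(5)*atan(9*sqrt(5)/10)/7560 + 43*log(13/2)/2700.
Integral = F(13/2) - F(9/2) = -43*log(13/2)/2700 - 23*log(189/4)/3024 - log(7/2)/1400 - sqrt(5)*atan(9*sqrt(5)/10)/7560 + log(3/2)/1400 + sqrt(5)*atan(13*sqrt(5)/10)/7560 + 4/3315 + 23*log(101/4)/3024 + 43*log(17/2)/2700.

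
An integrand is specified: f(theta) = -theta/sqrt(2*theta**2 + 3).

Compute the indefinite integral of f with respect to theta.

F(theta) = -sqrt(2*theta**2 + 3)/2 + C

f matches the chain-rule pattern g'(h)*h' with inner function h(theta) = 2*theta**2 + 3; substituting u = h(theta) collapses the integral.
Check: d/dtheta[-sqrt(2*theta**2 + 3)/2] = -theta/sqrt(2*theta**2 + 3) = f(theta).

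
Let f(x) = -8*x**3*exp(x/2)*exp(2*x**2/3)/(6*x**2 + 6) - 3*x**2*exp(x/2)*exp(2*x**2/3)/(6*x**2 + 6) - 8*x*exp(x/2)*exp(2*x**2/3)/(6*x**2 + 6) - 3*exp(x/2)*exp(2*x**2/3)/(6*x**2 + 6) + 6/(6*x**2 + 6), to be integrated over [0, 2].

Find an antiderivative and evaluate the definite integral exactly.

Antiderivative: F(x) = -exp(x/2)*exp(2*x**2/3) + atan(x); value = -exp(11/3) + 1 + atan(2)

Integrate term by term and add the pieces.
F(x) = -exp(x/2)*exp(2*x**2/3) + atan(x) is an antiderivative of f.
Check: d/dx[-exp(x/2)*exp(2*x**2/3) + atan(x)] = (-8*x**3*exp(x/2)*exp(2*x**2/3) - 3*x**2*exp(x/2)*exp(2*x**2/3) - 8*x*exp(x/2)*exp(2*x**2/3) - 3*exp(x/2)*exp(2*x**2/3) + 6)/(6*x**2 + 6), which equals f(x).
F(2) = -exp(11/3) + atan(2); F(0) = -1.
Integral = F(2) - F(0) = -exp(11/3) + 1 + atan(2).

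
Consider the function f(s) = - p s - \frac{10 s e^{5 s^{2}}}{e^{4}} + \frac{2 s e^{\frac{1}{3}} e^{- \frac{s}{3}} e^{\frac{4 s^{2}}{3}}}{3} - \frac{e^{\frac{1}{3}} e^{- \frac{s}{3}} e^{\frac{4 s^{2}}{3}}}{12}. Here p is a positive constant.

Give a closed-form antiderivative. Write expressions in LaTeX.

An antiderivative is F(s) = - \frac{2 p s^{2} + \frac{4 e^{5 s^{2}}}{e^{4}} - e^{\frac{1}{3}} e^{- \frac{s}{3}} e^{\frac{4 s^{2}}{3}}}{4}.

The integrand splits into summands that can be handled one at a time.
Check: d/ds[- \frac{2 p s^{2} + \frac{4 e^{5 s^{2}}}{e^{4}} - e^{\frac{1}{3}} e^{- \frac{s}{3}} e^{\frac{4 s^{2}}{3}}}{4}] = \frac{\left(- 12 p s e^{4} e^{\frac{s}{3}} - 120 s e^{\frac{s}{3}} e^{5 s^{2}} + 8 s e^{\frac{13}{3}} e^{\frac{4 s^{2}}{3}} - e^{\frac{13}{3}} e^{\frac{4 s^{2}}{3}}\right) e^{- \frac{s}{3}}}{12 e^{4}}, which equals f(s).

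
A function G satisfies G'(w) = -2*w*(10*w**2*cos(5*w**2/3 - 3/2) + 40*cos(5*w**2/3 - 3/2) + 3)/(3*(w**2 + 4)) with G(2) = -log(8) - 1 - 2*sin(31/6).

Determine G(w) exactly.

Recover the given G'(w) by differentiating a candidate G(w); any mismatch rules it out.
A general antiderivative is -log(w**2 + 4) - 2*sin(5*w**2/3 - 3/2) + C.
The condition gives C = -log(8) - 1 - 2*sin(31/6) - (-log(8) - 2*sin(31/6)) = -1.
So G(w) = -log(w**2 + 4) - 2*sin(5*w**2/3 - 3/2) - 1.
Check: d/dw[-log(w**2 + 4) - 2*sin(5*w**2/3 - 3/2) - 1] = (-20*w**3*cos(5*w**2/3 - 3/2) - 80*w*cos(5*w**2/3 - 3/2) - 6*w)/(3*w**2 + 12), which equals G'(w).

G(w) = -log(w**2 + 4) - 2*sin(5*w**2/3 - 3/2) - 1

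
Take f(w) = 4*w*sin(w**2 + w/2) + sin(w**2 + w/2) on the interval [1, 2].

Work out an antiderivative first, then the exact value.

Antiderivative: F(w) = -2*cos(w**2 + w/2); value = -2*cos(5) + 2*cos(3/2)

The substitution u = w**2 + w/2 works: f is exactly (dF/du)*(du/dw) for that inner function.
F(w) = -2*cos(w**2 + w/2) is an antiderivative of f.
Check: d/dw[-2*cos(w**2 + w/2)] = 4*w*sin(w**2 + w/2) + sin(w**2 + w/2) = f(w).
F(2) = -2*cos(5); F(1) = -2*cos(3/2).
Integral = F(2) - F(1) = -2*cos(5) + 2*cos(3/2).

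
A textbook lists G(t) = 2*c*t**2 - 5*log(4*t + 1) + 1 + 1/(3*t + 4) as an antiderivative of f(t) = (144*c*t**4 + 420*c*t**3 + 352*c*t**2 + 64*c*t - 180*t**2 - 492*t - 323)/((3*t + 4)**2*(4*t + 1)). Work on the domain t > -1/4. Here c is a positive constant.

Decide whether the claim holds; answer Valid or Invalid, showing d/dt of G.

Valid: G'(t) = f(t).

d/dt[G] = (144*c*t**4 + 420*c*t**3 + 352*c*t**2 + 64*c*t - 180*t**2 - 492*t - 323)/(36*t**3 + 105*t**2 + 88*t + 16)
This equals f(t) exactly, so the claim holds.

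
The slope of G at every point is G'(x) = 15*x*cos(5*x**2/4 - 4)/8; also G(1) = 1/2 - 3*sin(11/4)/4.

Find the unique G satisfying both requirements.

G(x) = (3*sin(5*x**2/4 - 4) + 2)/4

The substitution u = 5*x**2/4 - 4 works: G'(x) is exactly (dG/du)*(du/dx) for that inner function.
A general antiderivative is 3*sin(5*x**2/4 - 4)/4 + C.
The condition gives C = 1/2 - 3*sin(11/4)/4 - (-3*sin(11/4)/4) = 1/2.
So G(x) = (3*sin(5*x**2/4 - 4) + 2)/4.
Check: d/dx[(3*sin(5*x**2/4 - 4) + 2)/4] = 15*x*cos(5*x**2/4 - 4)/8 = G'(x).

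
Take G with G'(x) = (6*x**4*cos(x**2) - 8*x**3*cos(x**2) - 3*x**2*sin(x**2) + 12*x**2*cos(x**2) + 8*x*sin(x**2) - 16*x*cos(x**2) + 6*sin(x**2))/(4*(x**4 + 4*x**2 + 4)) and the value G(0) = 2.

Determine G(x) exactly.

G(x) = (8*x**2 + (3*x - 4)*sin(x**2) + 16)/(4*(x**2 + 2))

The proposed G(x) is checked by its d/dx: the result must match the given G'(x).
A general antiderivative is (3*x/4 - 1)*sin(x**2)/(x**2 + 2) + C.
The condition gives C = 2 - (0) = 2.
So G(x) = (8*x**2 + (3*x - 4)*sin(x**2) + 16)/(4*(x**2 + 2)).
Check: d/dx[(8*x**2 + (3*x - 4)*sin(x**2) + 16)/(4*(x**2 + 2))] = (6*x**4*cos(x**2) - 8*x**3*cos(x**2) - 3*x**2*sin(x**2) + 12*x**2*cos(x**2) + 8*x*sin(x**2) - 16*x*cos(x**2) + 6*sin(x**2))/(4*x**4 + 16*x**2 + 16), which equals G'(x).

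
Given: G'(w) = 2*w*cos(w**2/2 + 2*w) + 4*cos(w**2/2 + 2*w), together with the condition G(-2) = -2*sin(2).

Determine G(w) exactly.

G(w) = 2*sin(w**2/2 + 2*w)

G'(w) matches the chain-rule pattern g'(h)*h' with inner function h(w) = w**2/2 + 2*w; substituting u = h(w) collapses the integral.
A general antiderivative is 2*sin(w**2/2 + 2*w) + C.
The condition gives C = -2*sin(2) - (-2*sin(2)) = 0.
So G(w) = 2*sin(w**2/2 + 2*w).
Check: d/dw[2*sin(w**2/2 + 2*w)] = 2*w*cos(w**2/2 + 2*w) + 4*cos(w**2/2 + 2*w) = G'(w).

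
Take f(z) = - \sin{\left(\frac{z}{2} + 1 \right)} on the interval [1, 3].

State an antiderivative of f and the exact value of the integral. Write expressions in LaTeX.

Antiderivative: F(z) = 2 \cos{\left(\frac{z}{2} + 1 \right)}; value = 2 \cos{\left(\frac{5}{2} \right)} - 2 \cos{\left(\frac{3}{2} \right)}

A first test for any F(z): its z-derivative must equal f(z) identically.
F(z) = 2 \cos{\left(\frac{z}{2} + 1 \right)} is an antiderivative of f.
Check: d/dz[2 \cos{\left(\frac{z}{2} + 1 \right)}] = - \sin{\left(\frac{z}{2} + 1 \right)} = f(z).
F(3) = 2 \cos{\left(\frac{5}{2} \right)}; F(1) = 2 \cos{\left(\frac{3}{2} \right)}.
Integral = F(3) - F(1) = 2 \cos{\left(\frac{5}{2} \right)} - 2 \cos{\left(\frac{3}{2} \right)}.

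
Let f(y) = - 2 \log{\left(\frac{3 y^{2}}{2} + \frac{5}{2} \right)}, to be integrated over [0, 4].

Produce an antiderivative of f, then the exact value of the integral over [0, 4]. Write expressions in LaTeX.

Antiderivative: F(y) = - \frac{2 \left(3 y \log{\left(\frac{3 y^{2}}{2} + \frac{5}{2} \right)} - 6 y + 2 \sqrt{15} \operatorname{atan}{\left(\frac{\sqrt{15} y}{5} \right)}\right)}{3}; value = - 8 \log{\left(\frac{53}{2} \right)} - \frac{4 \sqrt{15} \operatorname{atan}{\left(\frac{4 \sqrt{15}}{5} \right)}}{3} + 16

An antiderivative F(y) passes only if d/dy[F] lands on f(y) exactly.
F(y) = - \frac{2 \left(3 y \log{\left(\frac{3 y^{2}}{2} + \frac{5}{2} \right)} - 6 y + 2 \sqrt{15} \operatorname{atan}{\left(\frac{\sqrt{15} y}{5} \right)}\right)}{3} is an antiderivative of f.
Check: d/dy[- \frac{2 \left(3 y \log{\left(\frac{3 y^{2}}{2} + \frac{5}{2} \right)} - 6 y + 2 \sqrt{15} \operatorname{atan}{\left(\frac{\sqrt{15} y}{5} \right)}\right)}{3}] = - 2 \log{\left(3 y^{2} + 5 \right)} + 2 \log{\left(2 \right)}, which equals f(y).
F(4) = - 8 \log{\left(\frac{53}{2} \right)} - \frac{4 \sqrt{15} \operatorname{atan}{\left(\frac{4 \sqrt{15}}{5} \right)}}{3} + 16; F(0) = 0.
Integral = F(4) - F(0) = - 8 \log{\left(\frac{53}{2} \right)} - \frac{4 \sqrt{15} \operatorname{atan}{\left(\frac{4 \sqrt{15}}{5} \right)}}{3} + 16.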